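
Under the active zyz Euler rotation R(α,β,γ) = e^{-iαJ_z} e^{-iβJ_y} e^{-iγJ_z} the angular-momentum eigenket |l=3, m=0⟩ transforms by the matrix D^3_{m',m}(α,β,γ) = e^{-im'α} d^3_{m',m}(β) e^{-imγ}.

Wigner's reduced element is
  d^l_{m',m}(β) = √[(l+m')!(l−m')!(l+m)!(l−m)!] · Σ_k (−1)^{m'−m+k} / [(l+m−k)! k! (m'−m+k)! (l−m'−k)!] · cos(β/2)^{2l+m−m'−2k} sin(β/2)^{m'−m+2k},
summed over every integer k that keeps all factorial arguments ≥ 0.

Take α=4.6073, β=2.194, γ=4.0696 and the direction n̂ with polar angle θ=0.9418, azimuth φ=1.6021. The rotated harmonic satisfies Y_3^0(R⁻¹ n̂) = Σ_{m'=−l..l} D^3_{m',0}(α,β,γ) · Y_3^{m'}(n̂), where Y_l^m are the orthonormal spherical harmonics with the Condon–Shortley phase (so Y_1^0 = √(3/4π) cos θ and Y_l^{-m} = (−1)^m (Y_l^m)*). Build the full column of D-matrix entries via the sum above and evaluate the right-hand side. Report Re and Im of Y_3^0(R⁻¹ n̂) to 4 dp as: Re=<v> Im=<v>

Re=-0.7192 Im=0.0000

Need the full column D^3_{m',0} for m'=−3..3 at α=4.6073, β=2.194, γ=4.0696.
cos(β/2)=0.456268, sin(β/2)=0.889843
d^3_{-3,0}: single k=3 term ⇒ +0.299305;  D = +0.092806+0.284553i
d^3_{-2,0}: k∈[2..3] ⇒ +0.187960 -0.714912 = -0.526952;  D = +0.515356-0.109940i
d^3_{-1,0}: k∈[1..3] ⇒ +0.060954 -0.695522 +0.881812 = +0.247245;  D = -0.025935-0.245881i
d^3_{0,0}: k∈[0..3] ⇒ +0.009022 -0.308850 +1.174721 -0.496454 = +0.378439;  D = +0.378439+0.000000i
d^3_{1,0}: k∈[0..2] ⇒ -0.060954 +0.695522 -0.881812 = -0.247245;  D = +0.025935-0.245881i
d^3_{2,0}: k∈[0..1] ⇒ +0.187960 -0.714912 = -0.526952;  D = +0.515356+0.109940i
d^3_{3,0}: single k=0 term ⇒ -0.299305;  D = -0.092806+0.284553i
Y_3^{m'}(θ=0.9418,φ=1.6021) and Σ D·Y over m':
  (+0.0928+0.2846i)·(+0.0207+0.2196i)  (+0.5154-0.1099i)·(-0.3924+0.0246i)  (-0.0259-0.2459i)·(-0.0060-0.1909i)  (+0.3784+0.0000i)·(-0.2787+0.0000i)  (+0.0259-0.2459i)·(+0.0060-0.1909i)  (+0.5154+0.1099i)·(-0.3924-0.0246i)  (-0.0928+0.2846i)·(-0.0207+0.2196i)
Y_3^0(R⁻¹ n̂) = -0.719179+0.000000i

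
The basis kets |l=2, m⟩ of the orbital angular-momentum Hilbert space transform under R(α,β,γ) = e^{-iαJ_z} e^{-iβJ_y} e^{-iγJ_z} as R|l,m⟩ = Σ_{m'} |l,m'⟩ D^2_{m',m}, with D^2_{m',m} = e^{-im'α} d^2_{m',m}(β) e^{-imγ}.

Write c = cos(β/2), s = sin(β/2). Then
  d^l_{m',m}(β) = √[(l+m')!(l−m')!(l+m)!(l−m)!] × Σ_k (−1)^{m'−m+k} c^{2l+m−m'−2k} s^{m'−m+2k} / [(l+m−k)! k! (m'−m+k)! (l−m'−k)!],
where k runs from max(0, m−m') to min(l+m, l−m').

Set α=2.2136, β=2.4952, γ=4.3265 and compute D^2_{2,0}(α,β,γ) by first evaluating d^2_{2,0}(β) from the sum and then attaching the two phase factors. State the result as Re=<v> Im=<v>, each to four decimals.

Re=-0.0625 Im=0.2132

First d^2_{2,0}(β=2.4952), then the phase factors e^{-i(2)α} and e^{-i(0)γ}:
With c≡cos(β/2)=0.317599 and s≡sin(β/2)=0.948225, N=[24·1·2·2]^{1/2}=9.797959
k: max(0,(0)−(2))=0 … min(2+(0),2−(2))=0
  k=0: (−1)^2·9.7980/(4)·0.3176^2·0.9482^2 = +0.222155
d^2_{2,0}(2.4952) = +0.222155
Phases: e^{-i·(2)·2.2136}=-0.281339+0.959609i, e^{-i·(0)·4.3265}=+1.000000+0.000000i ⇒ D=-0.062501+0.213182i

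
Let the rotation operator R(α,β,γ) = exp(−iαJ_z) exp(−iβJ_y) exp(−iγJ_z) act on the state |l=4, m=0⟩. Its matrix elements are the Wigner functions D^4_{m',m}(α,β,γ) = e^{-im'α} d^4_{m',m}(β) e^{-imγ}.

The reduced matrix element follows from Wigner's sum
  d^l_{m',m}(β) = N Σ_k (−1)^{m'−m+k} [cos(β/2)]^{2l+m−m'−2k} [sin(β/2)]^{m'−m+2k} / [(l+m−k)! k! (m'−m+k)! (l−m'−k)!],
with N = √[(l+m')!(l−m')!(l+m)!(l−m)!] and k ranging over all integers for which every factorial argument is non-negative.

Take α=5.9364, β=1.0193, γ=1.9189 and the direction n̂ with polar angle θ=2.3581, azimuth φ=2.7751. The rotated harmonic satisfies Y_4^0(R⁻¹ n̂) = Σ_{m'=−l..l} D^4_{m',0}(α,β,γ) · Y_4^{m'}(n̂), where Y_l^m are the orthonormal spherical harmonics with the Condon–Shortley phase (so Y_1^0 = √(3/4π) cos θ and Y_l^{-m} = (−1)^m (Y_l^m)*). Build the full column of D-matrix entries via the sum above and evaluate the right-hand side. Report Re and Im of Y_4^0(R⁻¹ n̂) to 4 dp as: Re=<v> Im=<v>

Need the full column D^4_{m',0} for m'=−4..4 at α=5.9364, β=1.0193, γ=1.9189.
cos(β/2)=0.872915, sin(β/2)=0.487872
d^4_{-4,0}: single k=4 term ⇒ +0.275207;  D = +0.050260-0.270579i
d^4_{-3,0}: k∈[3..4] ⇒ +0.696373 -0.217525 = +0.478848;  D = +0.242255-0.413047i
d^4_{-2,0}: k∈[2..4] ⇒ +0.999000 -0.832149 +0.097476 = +0.264327;  D = +0.203259-0.168981i
d^4_{-1,0}: k∈[1..4] ⇒ +0.842608 -1.579224 +0.493300 -0.025682 = -0.268999;  D = -0.252985+0.091426i
d^4_{0,0}: k∈[0..4] ⇒ +0.337114 -1.684861 +1.184169 -0.164399 +0.003210 = -0.324767;  D = -0.324767+0.000000i
d^4_{1,0}: k∈[0..3] ⇒ -0.842608 +1.579224 -0.493300 +0.025682 = +0.268999;  D = +0.252985+0.091426i
d^4_{2,0}: k∈[0..2] ⇒ +0.999000 -0.832149 +0.097476 = +0.264327;  D = +0.203259+0.168981i
d^4_{3,0}: k∈[0..1] ⇒ -0.696373 +0.217525 = -0.478848;  D = -0.242255-0.413047i
d^4_{4,0}: single k=0 term ⇒ +0.275207;  D = +0.050260+0.270579i
Y_4^{m'}(θ=2.3581,φ=2.7751) and Σ D·Y over m':
  (+0.0503-0.2706i)·(+0.0115+0.1092i)  (+0.2423-0.4130i)·(+0.1415+0.2777i)  (+0.2033-0.1690i)·(+0.3112+0.2802i)  (-0.2530+0.0914i)·(+0.1134+0.0435i)  (-0.3248+0.0000i)·(-0.3428+0.0000i)  (+0.2530+0.0914i)·(-0.1134+0.0435i)  (+0.2033+0.1690i)·(+0.3112-0.2802i)  (-0.2423-0.4130i)·(-0.1415+0.2777i)  (+0.0503+0.2706i)·(+0.0115-0.1092i)
Y_4^0(R⁻¹ n̂) = +0.625487+0.000000i

Re=0.6255 Im=0.0000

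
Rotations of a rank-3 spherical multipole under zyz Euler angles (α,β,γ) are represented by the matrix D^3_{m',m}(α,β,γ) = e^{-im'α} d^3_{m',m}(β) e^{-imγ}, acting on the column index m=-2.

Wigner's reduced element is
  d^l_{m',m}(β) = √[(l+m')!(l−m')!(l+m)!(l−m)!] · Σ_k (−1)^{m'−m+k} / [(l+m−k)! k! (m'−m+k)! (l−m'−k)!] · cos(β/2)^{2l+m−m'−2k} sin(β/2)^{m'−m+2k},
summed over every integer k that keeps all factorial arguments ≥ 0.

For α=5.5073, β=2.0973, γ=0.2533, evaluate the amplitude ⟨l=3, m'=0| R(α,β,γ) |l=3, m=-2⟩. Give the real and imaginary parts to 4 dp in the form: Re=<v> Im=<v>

Re=-0.4497 Im=-0.2496

First d^3_{0,-2}(β=2.0973), then the phase factors e^{-i(0)α} and e^{-i(-2)γ}:
Half-angle: c=0.498742, s=0.866751. N=√(6·6·1·120)=65.726707
Admissible k: 0..1 (factorial args all ≥0)
  k=0: (−1)^2·65.7267/(12)·0.4987^4·0.8668^2 = +0.254596
  k=1: (−1)^3·65.7267/(12)·0.4987^2·0.8668^4 = -0.768933
d^3_{0,-2}(2.0973) = +0.254596 -0.768933 = -0.514337
Phases: e^{-i·(0)·5.5073}=+1.000000+0.000000i, e^{-i·(-2)·0.2533}=+0.874399+0.485207i ⇒ D=-0.449736-0.249560i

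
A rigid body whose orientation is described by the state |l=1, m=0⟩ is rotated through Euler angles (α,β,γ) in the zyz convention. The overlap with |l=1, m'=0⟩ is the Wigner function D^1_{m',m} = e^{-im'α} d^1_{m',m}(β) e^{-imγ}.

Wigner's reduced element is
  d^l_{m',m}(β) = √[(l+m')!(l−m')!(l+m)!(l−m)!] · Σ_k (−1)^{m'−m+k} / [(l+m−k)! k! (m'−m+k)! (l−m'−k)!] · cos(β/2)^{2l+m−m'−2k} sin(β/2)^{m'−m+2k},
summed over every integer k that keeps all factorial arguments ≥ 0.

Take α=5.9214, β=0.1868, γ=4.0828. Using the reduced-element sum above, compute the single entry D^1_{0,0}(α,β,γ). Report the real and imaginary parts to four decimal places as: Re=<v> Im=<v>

Split into d^1_{0,0}(β=0.1868) × two z-phases.
Half-angle: c=0.995641, s=0.093264. N=√(1·1·1·1)=1.000000
k: max(0,(0)−(0))=0 … min(1+(0),1−(0))=1
  k=0: (−1)^0·1.0000/(1)·0.9956^2·0.0933^0 = +0.991302
  k=1: (−1)^1·1.0000/(1)·0.9956^0·0.0933^2 = -0.008698
d^1_{0,0}(0.1868) = +0.991302 -0.008698 = +0.982604
Phases: e^{-i·(0)·5.9214}=+1.000000+0.000000i, e^{-i·(0)·4.0828}=+1.000000+0.000000i ⇒ D=+0.982604+0.000000i

Re=0.9826 Im=0.0000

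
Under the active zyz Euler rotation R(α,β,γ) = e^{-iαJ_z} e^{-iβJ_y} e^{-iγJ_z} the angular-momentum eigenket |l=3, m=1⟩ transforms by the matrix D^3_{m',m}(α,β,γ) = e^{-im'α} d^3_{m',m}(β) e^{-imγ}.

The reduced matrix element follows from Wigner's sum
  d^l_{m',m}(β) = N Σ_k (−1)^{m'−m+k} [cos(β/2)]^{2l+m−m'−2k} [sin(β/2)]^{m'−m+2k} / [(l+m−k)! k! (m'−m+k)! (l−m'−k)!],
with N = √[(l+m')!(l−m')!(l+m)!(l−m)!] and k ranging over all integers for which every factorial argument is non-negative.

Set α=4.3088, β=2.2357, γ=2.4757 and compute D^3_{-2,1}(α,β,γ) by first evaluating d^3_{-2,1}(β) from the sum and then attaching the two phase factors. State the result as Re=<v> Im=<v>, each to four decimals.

Re=-0.4238 Im=0.0603

Split into d^3_{-2,1}(β=2.2357) × two z-phases.
With c≡cos(β/2)=0.437617 and s≡sin(β/2)=0.899162, N=[1·120·24·2]^{1/2}=75.894664
Admissible k: 3..4 (factorial args all ≥0)
  k=3: (−1)^0·75.8947/(12)·0.4376^3·0.8992^3 = +0.385323
  k=4: (−1)^1·75.8947/(24)·0.4376^1·0.8992^5 = -0.813360
d^3_{-2,1}(2.2357) = +0.385323 -0.813360 = -0.428037
D = (-0.691540+0.722339i)·(-0.428037)·(-0.786366-0.617761i) = -0.423772+0.060274i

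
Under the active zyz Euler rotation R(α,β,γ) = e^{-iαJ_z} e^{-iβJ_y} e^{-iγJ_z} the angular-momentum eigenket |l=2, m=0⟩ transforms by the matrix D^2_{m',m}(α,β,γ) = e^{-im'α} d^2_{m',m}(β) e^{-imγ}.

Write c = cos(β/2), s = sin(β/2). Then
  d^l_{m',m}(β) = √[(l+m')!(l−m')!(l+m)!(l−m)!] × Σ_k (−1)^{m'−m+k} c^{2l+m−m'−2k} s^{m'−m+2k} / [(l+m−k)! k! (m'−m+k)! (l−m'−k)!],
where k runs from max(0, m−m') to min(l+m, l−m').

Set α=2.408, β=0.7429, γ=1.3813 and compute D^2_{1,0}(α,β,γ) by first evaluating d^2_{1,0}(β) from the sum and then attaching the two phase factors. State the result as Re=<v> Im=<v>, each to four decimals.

Re=0.4532 Im=0.4085

First d^2_{1,0}(β=0.7429), then the phase factors e^{-i(1)α} and e^{-i(0)γ}:
With c≡cos(β/2)=0.931802 and s≡sin(β/2)=0.362967, N=[6·1·2·2]^{1/2}=4.898979
k∈{0,1} keeps every argument non-negative
  k=0: (−1)^1·4.8990/(2)·0.9318^3·0.3630^1 = -0.719306
  k=1: (−1)^2·4.8990/(2)·0.9318^1·0.3630^3 = +0.109144
d^2_{1,0}(0.7429) = -0.719306 +0.109144 = -0.610162
Phases: e^{-i·(1)·2.408}=-0.742774-0.669542i, e^{-i·(0)·1.3813}=+1.000000+0.000000i ⇒ D=+0.453212+0.408529i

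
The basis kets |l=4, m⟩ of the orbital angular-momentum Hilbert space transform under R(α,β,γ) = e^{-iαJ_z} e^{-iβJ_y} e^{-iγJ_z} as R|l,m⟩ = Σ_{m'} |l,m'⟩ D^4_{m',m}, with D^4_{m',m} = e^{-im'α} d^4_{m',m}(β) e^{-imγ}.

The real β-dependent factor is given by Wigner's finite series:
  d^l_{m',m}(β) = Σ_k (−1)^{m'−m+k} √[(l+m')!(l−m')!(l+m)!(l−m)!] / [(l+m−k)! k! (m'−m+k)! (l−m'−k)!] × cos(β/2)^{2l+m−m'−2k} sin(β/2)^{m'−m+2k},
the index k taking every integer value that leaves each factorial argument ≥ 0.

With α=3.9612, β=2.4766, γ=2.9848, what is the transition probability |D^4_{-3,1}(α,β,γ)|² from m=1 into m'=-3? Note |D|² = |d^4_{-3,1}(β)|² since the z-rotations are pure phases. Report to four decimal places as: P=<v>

D^4_{-3,1}(3.9612,2.4766,2.9848) = e^{-i·-3·3.9612}·d^4_{-3,1}(2.4766)·e^{-i·1·2.9848}. Compute d first:
Half-angle: c=0.326404, s=0.945230. N=√(1·5040·120·6)=1904.940944
k: max(0,(1)−(-3))=4 … min(4+(1),4−(-3))=5
  k=4: (−1)^0·1904.9409/(144)·0.3264^4·0.9452^4 = +0.119864
  k=5: (−1)^1·1904.9409/(240)·0.3264^2·0.9452^6 = -0.603124
d^4_{-3,1}(2.4766) = +0.119864 -0.603124 = -0.483260
|D^4_{-3,1}|² = |d^4_{-3,1}(β)|² = (-0.483260)² = 0.233540 (the z-rotation phases have unit modulus)

P=0.2335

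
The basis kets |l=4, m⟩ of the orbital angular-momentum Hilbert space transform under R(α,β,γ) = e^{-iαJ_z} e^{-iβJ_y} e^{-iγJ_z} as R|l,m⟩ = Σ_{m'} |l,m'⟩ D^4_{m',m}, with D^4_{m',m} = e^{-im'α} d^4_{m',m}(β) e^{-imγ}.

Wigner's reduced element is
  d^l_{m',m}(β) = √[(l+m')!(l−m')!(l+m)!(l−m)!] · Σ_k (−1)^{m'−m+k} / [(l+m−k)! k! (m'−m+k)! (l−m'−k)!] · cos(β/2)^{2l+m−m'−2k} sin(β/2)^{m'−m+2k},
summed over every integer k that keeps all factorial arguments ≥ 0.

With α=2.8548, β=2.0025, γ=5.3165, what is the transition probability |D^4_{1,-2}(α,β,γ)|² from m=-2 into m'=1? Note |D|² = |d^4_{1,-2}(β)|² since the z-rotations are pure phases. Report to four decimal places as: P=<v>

D^4_{1,-2}(2.8548,2.0025,5.3165) = e^{-i·1·2.8548}·d^4_{1,-2}(2.0025)·e^{-i·-2·5.3165}. Compute d first:
Half-angle: c=0.539250, s=0.842146. N=√(120·6·2·720)=1018.233765
k: max(0,(-2)−(1))=0 … min(4+(-2),4−(1))=2
  k=0: (−1)^3·1018.2338/(72)·0.5393^5·0.8421^3 = -0.385148
  k=1: (−1)^4·1018.2338/(48)·0.5393^3·0.8421^5 = +1.409007
  k=2: (−1)^5·1018.2338/(240)·0.5393^1·0.8421^7 = -0.687285
d^4_{1,-2}(2.0025) = -0.385148 +1.409007 -0.687285 = +0.336573
|D^4_{1,-2}|² = |d^4_{1,-2}(β)|² = (+0.336573)² = 0.113281 (the z-rotation phases have unit modulus)

P=0.1133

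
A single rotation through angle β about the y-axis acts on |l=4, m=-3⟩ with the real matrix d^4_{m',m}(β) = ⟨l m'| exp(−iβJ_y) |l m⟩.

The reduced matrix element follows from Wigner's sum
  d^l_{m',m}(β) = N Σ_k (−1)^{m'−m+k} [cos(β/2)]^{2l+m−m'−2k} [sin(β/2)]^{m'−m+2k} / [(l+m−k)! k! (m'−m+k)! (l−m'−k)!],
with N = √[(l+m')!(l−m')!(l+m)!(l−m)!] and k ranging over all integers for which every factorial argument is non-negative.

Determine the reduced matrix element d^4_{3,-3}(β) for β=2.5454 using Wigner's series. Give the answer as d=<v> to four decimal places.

d=-0.2364

d^4_{3,-3}(β=2.5454) via Wigner's sum:
Half-angle: c=0.293701, s=0.955897. N=√(5040·1·1·5040)=5040.000000
k: max(0,(-3)−(3))=0 … min(4+(-3),4−(3))=1
  k=0: (−1)^6·5040.0000/(720)·0.2937^2·0.9559^6 = +0.460656
  k=1: (−1)^7·5040.0000/(5040)·0.2937^0·0.9559^8 = -0.697092
d^4_{3,-3}(2.5454) = +0.460656 -0.697092 = -0.236436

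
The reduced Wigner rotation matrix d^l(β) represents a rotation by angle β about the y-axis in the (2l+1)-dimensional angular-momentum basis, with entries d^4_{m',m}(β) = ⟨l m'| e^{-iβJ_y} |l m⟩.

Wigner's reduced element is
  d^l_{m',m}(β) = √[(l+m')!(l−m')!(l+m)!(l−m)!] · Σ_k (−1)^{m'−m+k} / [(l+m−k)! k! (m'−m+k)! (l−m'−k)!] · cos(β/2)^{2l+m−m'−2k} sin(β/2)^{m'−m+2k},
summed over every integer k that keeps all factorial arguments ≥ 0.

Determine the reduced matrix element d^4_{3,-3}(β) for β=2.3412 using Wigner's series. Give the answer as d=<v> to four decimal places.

d^4_{3,-3}(β=2.3412) via Wigner's sum:
c=cos(2.3412/2)=0.389599, s=sin(2.3412/2)=0.920985; N=√[5040·1·1·5040]=5040.000000
k∈{0,1} keeps every argument non-negative
  k=0: (−1)^6·5040.0000/(720)·0.3896^2·0.9210^6 = +0.648408
  k=1: (−1)^7·5040.0000/(5040)·0.3896^0·0.9210^8 = -0.517629
d^4_{3,-3}(2.3412) = +0.648408 -0.517629 = +0.130778

d=0.1308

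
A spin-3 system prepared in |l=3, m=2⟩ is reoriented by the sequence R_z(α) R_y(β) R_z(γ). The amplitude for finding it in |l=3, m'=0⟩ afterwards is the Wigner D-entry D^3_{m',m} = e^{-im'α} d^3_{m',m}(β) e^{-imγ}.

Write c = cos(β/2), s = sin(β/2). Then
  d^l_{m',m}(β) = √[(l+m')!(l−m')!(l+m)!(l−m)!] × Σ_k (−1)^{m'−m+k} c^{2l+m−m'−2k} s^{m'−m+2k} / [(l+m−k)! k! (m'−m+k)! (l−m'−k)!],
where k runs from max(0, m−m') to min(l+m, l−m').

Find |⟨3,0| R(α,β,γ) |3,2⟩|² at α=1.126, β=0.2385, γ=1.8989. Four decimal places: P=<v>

D^3_{0,2}(1.126,0.2385,1.8989) = e^{-i·0·1.126}·d^3_{0,2}(0.2385)·e^{-i·2·1.8989}. Compute d first:
c=cos(0.2385/2)=0.992898, s=sin(0.2385/2)=0.118968; N=√[6·6·120·1]=65.726707
k∈{2,3} keeps every argument non-negative
  k=2: (−1)^0·65.7267/(12)·0.9929^4·0.1190^2 = +0.075342
  k=3: (−1)^1·65.7267/(12)·0.9929^2·0.1190^4 = -0.001082
d^3_{0,2}(0.2385) = +0.075342 -0.001082 = +0.074260
|D^3_{0,2}|² = |d^3_{0,2}(β)|² = (+0.074260)² = 0.005515 (the z-rotation phases have unit modulus)

P=0.0055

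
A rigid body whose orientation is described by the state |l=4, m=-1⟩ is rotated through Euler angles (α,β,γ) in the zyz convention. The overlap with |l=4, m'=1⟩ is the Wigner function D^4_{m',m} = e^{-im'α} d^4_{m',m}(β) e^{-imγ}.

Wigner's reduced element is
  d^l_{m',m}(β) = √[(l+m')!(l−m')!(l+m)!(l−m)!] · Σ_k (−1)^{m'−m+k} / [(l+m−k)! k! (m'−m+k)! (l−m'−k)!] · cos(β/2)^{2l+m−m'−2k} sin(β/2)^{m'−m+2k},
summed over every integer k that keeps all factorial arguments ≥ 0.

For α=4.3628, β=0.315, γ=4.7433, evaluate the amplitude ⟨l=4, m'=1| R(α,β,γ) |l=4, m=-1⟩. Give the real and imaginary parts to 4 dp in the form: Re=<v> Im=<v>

First d^4_{1,-1}(β=0.315), then the phase factors e^{-i(1)α} and e^{-i(-1)γ}:
Half-angle: c=0.987622, s=0.156850. N=√(120·6·6·120)=720.000000
k∈{0,1,2,3} keeps every argument non-negative
  k=0: (−1)^2·720.0000/(72)·0.9876^6·0.1568^2 = +0.228304
  k=1: (−1)^3·720.0000/(24)·0.9876^4·0.1568^4 = -0.017275
  k=2: (−1)^4·720.0000/(48)·0.9876^2·0.1568^6 = +0.000218
  k=3: (−1)^5·720.0000/(720)·0.9876^0·0.1568^8 = -0.000000
d^4_{1,-1}(0.315) = +0.228304 -0.017275 +0.000218 -0.000000 = +0.211246
Phases: e^{-i·(1)·4.3628}=-0.342512+0.939514i, e^{-i·(-1)·4.7433}=+0.030906-0.999522i ⇒ D=+0.196138+0.078454i

Re=0.1961 Im=0.0785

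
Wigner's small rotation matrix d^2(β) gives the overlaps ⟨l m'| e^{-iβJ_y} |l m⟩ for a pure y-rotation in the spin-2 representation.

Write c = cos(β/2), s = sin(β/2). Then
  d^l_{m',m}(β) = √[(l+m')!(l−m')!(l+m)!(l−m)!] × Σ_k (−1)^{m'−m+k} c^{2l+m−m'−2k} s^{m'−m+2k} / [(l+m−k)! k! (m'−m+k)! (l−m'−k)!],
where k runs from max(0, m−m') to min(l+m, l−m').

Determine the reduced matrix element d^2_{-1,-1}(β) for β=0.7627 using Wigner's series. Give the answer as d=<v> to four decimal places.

d=0.3842

d^2_{-1,-1}(β=0.7627) via Wigner's sum:
Half-angle: c=0.928163, s=0.372174. N=√(1·6·1·6)=6.000000
The bounds max(0,m−m')=0 and min(l+m,l−m')=1 give 2 terms
  k=0: (−1)^0·6.0000/(6)·0.9282^4·0.3722^0 = +0.742159
  k=1: (−1)^1·6.0000/(2)·0.9282^2·0.3722^2 = -0.357982
d^2_{-1,-1}(0.7627) = +0.742159 -0.357982 = +0.384177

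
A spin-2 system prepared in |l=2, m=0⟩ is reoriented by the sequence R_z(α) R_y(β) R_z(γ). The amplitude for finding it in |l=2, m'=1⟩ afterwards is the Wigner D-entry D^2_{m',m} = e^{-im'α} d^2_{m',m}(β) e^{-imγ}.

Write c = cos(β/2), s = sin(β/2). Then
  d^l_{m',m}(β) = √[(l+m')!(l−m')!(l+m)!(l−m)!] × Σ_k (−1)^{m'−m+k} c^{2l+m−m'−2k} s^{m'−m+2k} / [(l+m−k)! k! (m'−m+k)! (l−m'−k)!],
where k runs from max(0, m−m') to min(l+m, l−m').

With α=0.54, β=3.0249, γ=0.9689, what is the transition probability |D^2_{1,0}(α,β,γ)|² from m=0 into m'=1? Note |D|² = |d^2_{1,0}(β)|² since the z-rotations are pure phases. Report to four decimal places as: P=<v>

Split into d^2_{1,0}(β=3.0249) × two z-phases.
c=cos(3.0249/2)=0.058313, s=sin(3.0249/2)=0.998298; N=√[6·1·2·2]=4.898979
The bounds max(0,m−m')=0 and min(l+m,l−m')=1 give 2 terms
  k=0: (−1)^1·4.8990/(2)·0.0583^3·0.9983^1 = -0.000485
  k=1: (−1)^2·4.8990/(2)·0.0583^1·0.9983^3 = +0.142110
d^2_{1,0}(3.0249) = -0.000485 +0.142110 = +0.141625
|D^2_{1,0}|² = |d^2_{1,0}(β)|² = (+0.141625)² = 0.020058 (the z-rotation phases have unit modulus)

P=0.0201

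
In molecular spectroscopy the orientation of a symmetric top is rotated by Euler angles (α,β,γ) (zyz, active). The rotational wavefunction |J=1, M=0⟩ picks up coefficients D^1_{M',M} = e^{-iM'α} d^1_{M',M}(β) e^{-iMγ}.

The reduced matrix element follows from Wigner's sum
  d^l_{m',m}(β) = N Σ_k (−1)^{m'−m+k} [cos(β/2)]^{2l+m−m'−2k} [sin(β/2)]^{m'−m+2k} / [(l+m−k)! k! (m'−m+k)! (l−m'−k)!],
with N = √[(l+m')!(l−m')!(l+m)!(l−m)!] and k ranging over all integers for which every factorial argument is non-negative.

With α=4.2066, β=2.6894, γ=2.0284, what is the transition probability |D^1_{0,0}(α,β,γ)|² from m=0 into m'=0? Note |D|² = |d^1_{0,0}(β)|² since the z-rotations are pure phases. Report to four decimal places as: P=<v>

P=0.8091

First d^1_{0,0}(β=2.6894), then the phase factors e^{-i(0)α} and e^{-i(0)γ}:
c=cos(2.6894/2)=0.224175, s=sin(2.6894/2)=0.974549; N=√[1·1·1·1]=1.000000
Admissible k: 0..1 (factorial args all ≥0)
  k=0: (−1)^0·1.0000/(1)·0.2242^2·0.9745^0 = +0.050254
  k=1: (−1)^1·1.0000/(1)·0.2242^0·0.9745^2 = -0.949746
d^1_{0,0}(2.6894) = +0.050254 -0.949746 = -0.899491
|D^1_{0,0}|² = |d^1_{0,0}(β)|² = (-0.899491)² = 0.809084 (the z-rotation phases have unit modulus)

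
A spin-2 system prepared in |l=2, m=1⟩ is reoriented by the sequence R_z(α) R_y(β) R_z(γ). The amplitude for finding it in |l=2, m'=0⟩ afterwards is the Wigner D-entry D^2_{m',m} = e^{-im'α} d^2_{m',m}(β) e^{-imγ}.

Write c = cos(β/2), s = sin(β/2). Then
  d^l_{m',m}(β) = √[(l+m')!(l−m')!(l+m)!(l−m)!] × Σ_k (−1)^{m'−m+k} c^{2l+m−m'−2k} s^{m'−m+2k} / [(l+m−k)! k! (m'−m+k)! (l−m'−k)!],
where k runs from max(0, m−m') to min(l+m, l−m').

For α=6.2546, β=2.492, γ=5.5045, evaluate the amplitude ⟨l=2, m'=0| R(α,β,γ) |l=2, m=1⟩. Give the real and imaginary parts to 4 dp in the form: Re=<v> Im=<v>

D^2_{0,1}(6.2546,2.492,5.5045) = e^{-i·0·6.2546}·d^2_{0,1}(2.492)·e^{-i·1·5.5045}. Compute d first:
c=cos(2.492/2)=0.319116, s=sin(2.492/2)=0.947716; N=√[2·2·6·1]=4.898979
k: max(0,(1)−(0))=1 … min(2+(1),2−(0))=2
  k=1: (−1)^0·4.8990/(2)·0.3191^3·0.9477^1 = +0.075439
  k=2: (−1)^1·4.8990/(2)·0.3191^1·0.9477^3 = -0.665362
d^2_{0,1}(2.492) = +0.075439 -0.665362 = -0.589923
Phases: e^{-i·(0)·6.2546}=+1.000000+0.000000i, e^{-i·(1)·5.5045}=+0.711838+0.702344i ⇒ D=-0.419929-0.414329i

Re=-0.4199 Im=-0.4143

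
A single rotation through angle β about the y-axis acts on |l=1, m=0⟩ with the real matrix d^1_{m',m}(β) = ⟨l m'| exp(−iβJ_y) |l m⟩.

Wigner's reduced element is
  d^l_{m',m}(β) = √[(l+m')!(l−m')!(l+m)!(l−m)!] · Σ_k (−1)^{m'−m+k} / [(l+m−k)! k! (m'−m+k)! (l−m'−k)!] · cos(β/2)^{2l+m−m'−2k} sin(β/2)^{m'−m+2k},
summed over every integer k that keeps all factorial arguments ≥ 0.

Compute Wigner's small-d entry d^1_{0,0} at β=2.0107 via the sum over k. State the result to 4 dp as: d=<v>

d=-0.4259

d^1_{0,0}(β=2.0107) via Wigner's sum:
With c≡cos(β/2)=0.535793 and s≡sin(β/2)=0.844350, N=[1·1·1·1]^{1/2}=1.000000
k∈{0,1} keeps every argument non-negative
  k=0: (−1)^0·1.0000/(1)·0.5358^2·0.8443^0 = +0.287074
  k=1: (−1)^1·1.0000/(1)·0.5358^0·0.8443^2 = -0.712926
d^1_{0,0}(2.0107) = +0.287074 -0.712926 = -0.425852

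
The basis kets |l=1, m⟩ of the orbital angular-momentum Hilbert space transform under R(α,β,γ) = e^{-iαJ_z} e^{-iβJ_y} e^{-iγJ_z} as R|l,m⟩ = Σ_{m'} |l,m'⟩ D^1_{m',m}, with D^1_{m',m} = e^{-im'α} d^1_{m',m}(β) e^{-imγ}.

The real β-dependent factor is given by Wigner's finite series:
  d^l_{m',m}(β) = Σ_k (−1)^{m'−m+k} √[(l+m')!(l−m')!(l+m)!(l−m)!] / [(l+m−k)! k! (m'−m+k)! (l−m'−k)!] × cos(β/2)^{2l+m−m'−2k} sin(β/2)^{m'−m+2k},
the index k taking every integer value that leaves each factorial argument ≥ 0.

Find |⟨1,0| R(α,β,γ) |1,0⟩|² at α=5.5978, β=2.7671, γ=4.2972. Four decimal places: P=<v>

P=0.8662

First d^1_{0,0}(β=2.7671), then the phase factors e^{-i(0)α} and e^{-i(0)γ}:
With c≡cos(β/2)=0.186154 and s≡sin(β/2)=0.982521, N=[1·1·1·1]^{1/2}=1.000000
k∈{0,1} keeps every argument non-negative
  k=0: (−1)^0·1.0000/(1)·0.1862^2·0.9825^0 = +0.034653
  k=1: (−1)^1·1.0000/(1)·0.1862^0·0.9825^2 = -0.965347
d^1_{0,0}(2.7671) = +0.034653 -0.965347 = -0.930693
|D^1_{0,0}|² = |d^1_{0,0}(β)|² = (-0.930693)² = 0.866190 (the z-rotation phases have unit modulus)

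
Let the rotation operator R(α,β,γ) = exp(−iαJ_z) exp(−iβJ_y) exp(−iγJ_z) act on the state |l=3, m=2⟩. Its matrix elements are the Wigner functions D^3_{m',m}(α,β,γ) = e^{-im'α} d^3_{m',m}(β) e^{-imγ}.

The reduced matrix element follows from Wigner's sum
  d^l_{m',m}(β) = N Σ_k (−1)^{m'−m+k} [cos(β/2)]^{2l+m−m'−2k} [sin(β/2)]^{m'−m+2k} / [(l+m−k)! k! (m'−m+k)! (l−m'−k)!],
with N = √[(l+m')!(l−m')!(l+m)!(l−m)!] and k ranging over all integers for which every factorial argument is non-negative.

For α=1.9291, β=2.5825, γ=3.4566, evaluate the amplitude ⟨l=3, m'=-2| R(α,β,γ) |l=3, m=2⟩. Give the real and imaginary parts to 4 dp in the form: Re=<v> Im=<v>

First d^3_{-2,2}(β=2.5825), then the phase factors e^{-i(-2)α} and e^{-i(2)γ}:
c=cos(2.5825/2)=0.275920, s=sin(2.5825/2)=0.961181; N=√[1·120·120·1]=120.000000
The bounds max(0,m−m')=4 and min(l+m,l−m')=5 give 2 terms
  k=4: (−1)^0·120.0000/(24)·0.2759^2·0.9612^4 = +0.324904
  k=5: (−1)^1·120.0000/(120)·0.2759^0·0.9612^6 = -0.788552
d^3_{-2,2}(2.5825) = +0.324904 -0.788552 = -0.463648
Phases: e^{-i·(-2)·1.9291}=-0.754038-0.656830i, e^{-i·(2)·3.4566}=+0.808019-0.589157i ⇒ D=+0.461911+0.040098i

Re=0.4619 Im=0.0401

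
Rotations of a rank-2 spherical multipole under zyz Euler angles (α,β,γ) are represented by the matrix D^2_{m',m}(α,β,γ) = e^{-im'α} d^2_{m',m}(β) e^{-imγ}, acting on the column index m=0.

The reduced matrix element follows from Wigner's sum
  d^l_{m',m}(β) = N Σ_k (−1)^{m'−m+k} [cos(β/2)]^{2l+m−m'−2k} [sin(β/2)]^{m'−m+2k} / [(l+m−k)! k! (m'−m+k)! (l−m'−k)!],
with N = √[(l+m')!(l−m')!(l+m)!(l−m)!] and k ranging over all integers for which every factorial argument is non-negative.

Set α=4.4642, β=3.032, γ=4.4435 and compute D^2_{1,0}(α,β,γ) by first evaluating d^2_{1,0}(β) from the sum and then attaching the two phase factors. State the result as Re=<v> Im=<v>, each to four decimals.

Re=-0.0327 Im=0.1291

D^2_{1,0}(4.4642,3.032,4.4435) = e^{-i·1·4.4642}·d^2_{1,0}(3.032)·e^{-i·0·4.4435}. Compute d first:
c=cos(3.032/2)=0.054769, s=sin(3.032/2)=0.998499; N=√[6·1·2·2]=4.898979
Admissible k: 0..1 (factorial args all ≥0)
  k=0: (−1)^1·4.8990/(2)·0.0548^3·0.9985^1 = -0.000402
  k=1: (−1)^2·4.8990/(2)·0.0548^1·0.9985^3 = +0.133553
d^2_{1,0}(3.032) = -0.000402 +0.133553 = +0.133151
Phases: e^{-i·(1)·4.4642}=-0.245649+0.969359i, e^{-i·(0)·4.4435}=+1.000000+0.000000i ⇒ D=-0.032708+0.129071i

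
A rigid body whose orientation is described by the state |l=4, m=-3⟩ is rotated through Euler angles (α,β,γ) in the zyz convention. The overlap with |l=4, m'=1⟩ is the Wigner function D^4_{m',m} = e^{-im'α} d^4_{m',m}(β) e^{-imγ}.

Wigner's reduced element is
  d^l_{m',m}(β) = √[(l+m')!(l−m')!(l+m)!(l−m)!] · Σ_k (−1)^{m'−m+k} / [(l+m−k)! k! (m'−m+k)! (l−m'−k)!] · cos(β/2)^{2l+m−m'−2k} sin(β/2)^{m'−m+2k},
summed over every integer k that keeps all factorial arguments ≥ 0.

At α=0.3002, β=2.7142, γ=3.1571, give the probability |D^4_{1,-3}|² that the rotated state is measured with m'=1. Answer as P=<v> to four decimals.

First d^4_{1,-3}(β=2.7142), then the phase factors e^{-i(1)α} and e^{-i(-3)γ}:
With c≡cos(β/2)=0.212074 and s≡sin(β/2)=0.977254, N=[120·6·1·5040]^{1/2}=1904.940944
k∈{0,1} keeps every argument non-negative
  k=0: (−1)^4·1904.9409/(144)·0.2121^4·0.9773^4 = +0.024406
  k=1: (−1)^5·1904.9409/(240)·0.2121^2·0.9773^6 = -0.310948
d^4_{1,-3}(2.7142) = +0.024406 -0.310948 = -0.286542
|D^4_{1,-3}|² = |d^4_{1,-3}(β)|² = (-0.286542)² = 0.082106 (the z-rotation phases have unit modulus)

P=0.0821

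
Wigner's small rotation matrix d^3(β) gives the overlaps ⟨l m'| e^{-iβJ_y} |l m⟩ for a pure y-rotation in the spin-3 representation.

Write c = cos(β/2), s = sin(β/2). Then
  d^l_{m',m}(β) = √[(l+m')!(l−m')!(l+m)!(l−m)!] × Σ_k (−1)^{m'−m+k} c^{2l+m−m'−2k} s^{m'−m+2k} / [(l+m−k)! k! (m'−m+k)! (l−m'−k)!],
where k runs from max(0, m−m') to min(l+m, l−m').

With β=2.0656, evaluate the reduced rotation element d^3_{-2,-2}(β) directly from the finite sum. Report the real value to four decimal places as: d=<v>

d^3_{-2,-2}(β=2.0656) via Wigner's sum:
With c≡cos(β/2)=0.512416 and s≡sin(β/2)=0.858737, N=[1·120·1·120]^{1/2}=120.000000
k: max(0,(-2)−(-2))=0 … min(3+(-2),3−(-2))=1
  k=0: (−1)^0·120.0000/(120)·0.5124^6·0.8587^0 = +0.018102
  k=1: (−1)^1·120.0000/(24)·0.5124^4·0.8587^2 = -0.254204
d^3_{-2,-2}(2.0656) = +0.018102 -0.254204 = -0.236102

d=-0.2361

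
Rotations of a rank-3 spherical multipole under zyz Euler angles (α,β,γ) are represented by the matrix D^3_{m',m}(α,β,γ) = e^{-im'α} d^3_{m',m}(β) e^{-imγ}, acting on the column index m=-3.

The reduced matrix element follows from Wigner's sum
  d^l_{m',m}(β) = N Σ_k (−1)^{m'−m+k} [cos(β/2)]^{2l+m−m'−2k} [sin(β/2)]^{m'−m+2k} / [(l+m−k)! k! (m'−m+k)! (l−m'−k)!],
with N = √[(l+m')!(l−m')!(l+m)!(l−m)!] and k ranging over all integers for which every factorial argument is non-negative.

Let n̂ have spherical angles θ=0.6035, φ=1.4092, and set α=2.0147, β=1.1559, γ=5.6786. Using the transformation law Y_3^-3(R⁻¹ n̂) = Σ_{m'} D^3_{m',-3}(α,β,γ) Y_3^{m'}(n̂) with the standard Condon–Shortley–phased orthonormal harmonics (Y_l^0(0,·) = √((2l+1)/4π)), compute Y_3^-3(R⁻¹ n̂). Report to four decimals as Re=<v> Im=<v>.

Need the full column D^3_{m',-3} for m'=−3..3 at α=2.0147, β=1.1559, γ=5.6786.
cos(β/2)=0.837584, sin(β/2)=0.546308
d^3_{-3,-3}: single k=0 term ⇒ +0.345280;  D = -0.160069-0.305935i
d^3_{-2,-3}: single k=0 term ⇒ -0.551640;  D = +0.331578-0.440866i
d^3_{-1,-3}: single k=0 term ⇒ +0.568899;  D = +0.557452+0.113549i
d^3_{0,-3}: single k=0 term ⇒ -0.428463;  D = +0.103078+0.415879i
d^3_{1,-3}: single k=0 term ⇒ +0.242021;  D = -0.187140+0.153469i
d^3_{2,-3}: single k=0 term ⇒ -0.099837;  D = -0.090327-0.042527i
d^3_{3,-3}: single k=0 term ⇒ +0.026584;  D = -0.000103-0.026584i
Y_3^{m'}(θ=0.6035,φ=1.4092) and Σ D·Y over m':
  (-0.1601-0.3059i)·(-0.0355+0.0675i)  (+0.3316-0.4409i)·(-0.2570-0.0861i)  (+0.5575+0.1135i)·(+0.0705-0.4326i)  (+0.1031+0.4159i)·(+0.1197+0.0000i)  (-0.1871+0.1535i)·(-0.0705-0.4326i)  (-0.0903-0.0425i)·(-0.2570+0.0861i)  (-0.0001-0.0266i)·(+0.0355+0.0675i)
Y_3^-3(R⁻¹ n̂) = +0.112184-0.026189i

Re=0.1122 Im=-0.0262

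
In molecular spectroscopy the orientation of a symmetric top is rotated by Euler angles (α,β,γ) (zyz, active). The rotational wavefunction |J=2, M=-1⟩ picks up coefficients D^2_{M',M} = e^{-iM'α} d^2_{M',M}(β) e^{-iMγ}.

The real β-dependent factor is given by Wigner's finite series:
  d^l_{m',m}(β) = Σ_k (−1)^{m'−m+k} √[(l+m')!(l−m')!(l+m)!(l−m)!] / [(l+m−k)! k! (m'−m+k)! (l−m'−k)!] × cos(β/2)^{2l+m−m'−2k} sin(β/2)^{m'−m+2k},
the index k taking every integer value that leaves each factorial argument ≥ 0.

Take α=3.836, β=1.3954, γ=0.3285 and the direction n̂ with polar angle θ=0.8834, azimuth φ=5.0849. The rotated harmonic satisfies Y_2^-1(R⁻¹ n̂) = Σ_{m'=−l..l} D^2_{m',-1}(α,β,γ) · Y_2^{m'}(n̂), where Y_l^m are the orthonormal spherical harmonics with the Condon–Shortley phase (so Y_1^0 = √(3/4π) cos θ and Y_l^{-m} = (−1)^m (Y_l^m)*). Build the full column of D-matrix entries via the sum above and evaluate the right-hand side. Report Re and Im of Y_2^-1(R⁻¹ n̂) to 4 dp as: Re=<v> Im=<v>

Re=-0.0854 Im=-0.2394

Need the full column D^2_{m',-1} for m'=−2..2 at α=3.836, β=1.3954, γ=0.3285.
cos(β/2)=0.766322, sin(β/2)=0.642457
d^2_{-2,-1}: single k=1 term ⇒ +0.578239;  D = -0.084420+0.572044i
d^2_{-1,-1}: k∈[0..1] ⇒ +0.344862 -0.727163 = -0.382301;  D = +0.199135+0.326342i
d^2_{0,-1}: k∈[0..1] ⇒ -0.708196 +0.497759 = -0.210437;  D = -0.199184-0.067892i
d^2_{1,-1}: k∈[0..1] ⇒ +0.727163 -0.170363 = +0.556800;  D = -0.519939+0.199221i
d^2_{2,-1}: single k=0 term ⇒ -0.406418;  D = -0.198575+0.354604i
Y_2^{m'}(θ=0.8834,φ=5.0849) and Σ D·Y over m':
  (-0.0844+0.5720i)·(-0.1696+0.1564i)  (+0.1991+0.3263i)·(+0.1379+0.3529i)  (-0.1992-0.0679i)·(+0.0656+0.0000i)  (-0.5199+0.1992i)·(-0.1379+0.3529i)  (-0.1986+0.3546i)·(-0.1696-0.1564i)
Y_2^-1(R⁻¹ n̂) = -0.085386-0.239449i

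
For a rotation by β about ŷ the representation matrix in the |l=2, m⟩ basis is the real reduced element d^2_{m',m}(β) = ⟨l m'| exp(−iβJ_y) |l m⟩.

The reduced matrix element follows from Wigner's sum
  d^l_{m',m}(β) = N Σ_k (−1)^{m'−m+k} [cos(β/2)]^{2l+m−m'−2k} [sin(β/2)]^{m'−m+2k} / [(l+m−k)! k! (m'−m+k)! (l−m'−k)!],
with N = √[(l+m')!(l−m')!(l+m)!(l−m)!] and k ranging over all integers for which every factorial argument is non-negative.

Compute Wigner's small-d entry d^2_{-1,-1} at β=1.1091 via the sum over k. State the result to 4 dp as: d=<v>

d^2_{-1,-1}(β=1.1091) via Wigner's sum:
Half-angle: c=0.850137, s=0.526561. N=√(1·6·1·6)=6.000000
The bounds max(0,m−m')=0 and min(l+m,l−m')=1 give 2 terms
  k=0: (−1)^0·6.0000/(6)·0.8501^4·0.5266^0 = +0.522344
  k=1: (−1)^1·6.0000/(2)·0.8501^2·0.5266^2 = -0.601169
d^2_{-1,-1}(1.1091) = +0.522344 -0.601169 = -0.078825

d=-0.0788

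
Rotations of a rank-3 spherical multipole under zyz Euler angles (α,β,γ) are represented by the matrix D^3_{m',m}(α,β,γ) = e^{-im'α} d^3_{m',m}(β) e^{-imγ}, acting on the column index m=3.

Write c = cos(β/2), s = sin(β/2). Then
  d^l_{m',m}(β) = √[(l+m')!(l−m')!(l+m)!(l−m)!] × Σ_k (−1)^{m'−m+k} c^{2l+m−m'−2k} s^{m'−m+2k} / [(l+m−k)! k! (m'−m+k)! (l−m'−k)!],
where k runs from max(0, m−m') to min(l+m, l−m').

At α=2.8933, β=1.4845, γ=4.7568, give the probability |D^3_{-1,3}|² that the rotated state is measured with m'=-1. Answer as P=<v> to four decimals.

P=0.1928

D^3_{-1,3}(2.8933,1.4845,4.7568) = e^{-i·-1·2.8933}·d^3_{-1,3}(1.4845)·e^{-i·3·4.7568}. Compute d first:
c=cos(1.4845/2)=0.736950, s=sin(1.4845/2)=0.675948; N=√[2·24·720·1]=185.903201
k∈{4} keeps every argument non-negative
  k=4: (−1)^0·185.9032/(48)·0.7369^2·0.6759^4 = +0.439110
d^3_{-1,3}(1.4845) = +0.439110
|D^3_{-1,3}|² = |d^3_{-1,3}(β)|² = (+0.439110)² = 0.192818 (the z-rotation phases have unit modulus)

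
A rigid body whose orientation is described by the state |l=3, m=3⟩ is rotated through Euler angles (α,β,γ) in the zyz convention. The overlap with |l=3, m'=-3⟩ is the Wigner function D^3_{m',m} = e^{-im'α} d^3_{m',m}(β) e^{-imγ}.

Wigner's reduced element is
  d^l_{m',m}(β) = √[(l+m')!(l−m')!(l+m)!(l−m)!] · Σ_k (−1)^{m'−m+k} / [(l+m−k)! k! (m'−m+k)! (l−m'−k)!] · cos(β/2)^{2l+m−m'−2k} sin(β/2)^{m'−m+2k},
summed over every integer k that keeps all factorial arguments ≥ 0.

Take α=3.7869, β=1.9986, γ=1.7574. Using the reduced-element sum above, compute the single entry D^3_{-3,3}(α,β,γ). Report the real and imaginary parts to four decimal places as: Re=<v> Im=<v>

Re=0.3474 Im=-0.0685

D^3_{-3,3}(3.7869,1.9986,1.7574) = e^{-i·-3·3.7869}·d^3_{-3,3}(1.9986)·e^{-i·3·1.7574}. Compute d first:
Half-angle: c=0.540891, s=0.841093. N=√(1·720·720·1)=720.000000
Admissible k: 6..6 (factorial args all ≥0)
  k=6: (−1)^0·720.0000/(720)·0.5409^0·0.8411^6 = +0.354049
d^3_{-3,3}(1.9986) = +0.354049
D = (+0.357067-0.934079i)·(+0.354049)·(+0.531026+0.847355i) = +0.347360-0.068493i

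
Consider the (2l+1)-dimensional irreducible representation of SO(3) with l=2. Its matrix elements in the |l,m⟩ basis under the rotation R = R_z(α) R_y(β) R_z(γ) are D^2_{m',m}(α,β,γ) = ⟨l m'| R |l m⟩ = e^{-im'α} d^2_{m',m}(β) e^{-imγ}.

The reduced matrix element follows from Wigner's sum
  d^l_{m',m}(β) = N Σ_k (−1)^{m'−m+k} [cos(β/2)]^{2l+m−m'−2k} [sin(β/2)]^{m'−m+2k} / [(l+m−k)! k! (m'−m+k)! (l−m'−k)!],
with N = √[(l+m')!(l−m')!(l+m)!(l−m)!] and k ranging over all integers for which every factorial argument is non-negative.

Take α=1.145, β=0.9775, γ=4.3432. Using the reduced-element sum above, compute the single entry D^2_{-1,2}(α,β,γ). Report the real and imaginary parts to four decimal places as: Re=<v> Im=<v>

Re=0.0562 Im=-0.1739

Split into d^2_{-1,2}(β=0.9775) × two z-phases.
c=cos(0.9775/2)=0.882920, s=sin(0.9775/2)=0.469523; N=√[1·6·24·1]=12.000000
Admissible k: 3..3 (factorial args all ≥0)
  k=3: (−1)^0·12.0000/(6)·0.8829^1·0.4695^3 = +0.182777
d^2_{-1,2}(0.9775) = +0.182777
Attach z-rotation phases: D = e^{-i(-1)(1.145)}·(+0.182777)·e^{-i(2)(4.3432)} = +0.056207-0.173920i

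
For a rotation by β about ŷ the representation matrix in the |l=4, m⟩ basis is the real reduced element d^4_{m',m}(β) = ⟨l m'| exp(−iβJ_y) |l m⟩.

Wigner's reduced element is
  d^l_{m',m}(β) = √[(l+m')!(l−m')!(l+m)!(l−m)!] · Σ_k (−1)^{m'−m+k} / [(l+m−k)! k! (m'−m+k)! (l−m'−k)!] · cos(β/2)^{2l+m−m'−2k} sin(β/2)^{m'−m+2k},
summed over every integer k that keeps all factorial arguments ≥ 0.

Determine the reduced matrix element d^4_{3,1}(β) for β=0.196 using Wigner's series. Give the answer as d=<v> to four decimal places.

d^4_{3,1}(β=0.196) via Wigner's sum:
c=cos(0.196/2)=0.995202, s=sin(0.196/2)=0.097843; N=√[5040·1·120·6]=1904.940944
k∈{0,1} keeps every argument non-negative
  k=0: (−1)^2·1904.9409/(240)·0.9952^6·0.0978^2 = +0.073824
  k=1: (−1)^3·1904.9409/(144)·0.9952^4·0.0978^4 = -0.001189
d^4_{3,1}(0.196) = +0.073824 -0.001189 = +0.072635

d=0.0726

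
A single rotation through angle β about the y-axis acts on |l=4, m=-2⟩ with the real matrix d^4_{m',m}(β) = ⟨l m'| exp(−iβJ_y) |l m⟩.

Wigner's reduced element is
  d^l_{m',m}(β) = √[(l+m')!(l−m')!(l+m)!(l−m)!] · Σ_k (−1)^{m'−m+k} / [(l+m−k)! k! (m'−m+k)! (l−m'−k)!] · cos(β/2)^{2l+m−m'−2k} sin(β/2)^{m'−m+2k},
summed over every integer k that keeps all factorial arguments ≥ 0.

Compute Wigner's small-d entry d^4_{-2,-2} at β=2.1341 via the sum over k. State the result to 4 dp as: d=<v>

d=0.3656

d^4_{-2,-2}(β=2.1341) via Wigner's sum:
c=cos(2.1341/2)=0.482710, s=sin(2.1341/2)=0.875780; N=√[2·720·2·720]=1440.000000
k∈{0,1,2} keeps every argument non-negative
  k=0: (−1)^0·1440.0000/(1440)·0.4827^8·0.8758^0 = +0.002948
  k=1: (−1)^1·1440.0000/(120)·0.4827^6·0.8758^2 = -0.116436
  k=2: (−1)^2·1440.0000/(96)·0.4827^4·0.8758^4 = +0.479090
d^4_{-2,-2}(2.1341) = +0.002948 -0.116436 +0.479090 = +0.365601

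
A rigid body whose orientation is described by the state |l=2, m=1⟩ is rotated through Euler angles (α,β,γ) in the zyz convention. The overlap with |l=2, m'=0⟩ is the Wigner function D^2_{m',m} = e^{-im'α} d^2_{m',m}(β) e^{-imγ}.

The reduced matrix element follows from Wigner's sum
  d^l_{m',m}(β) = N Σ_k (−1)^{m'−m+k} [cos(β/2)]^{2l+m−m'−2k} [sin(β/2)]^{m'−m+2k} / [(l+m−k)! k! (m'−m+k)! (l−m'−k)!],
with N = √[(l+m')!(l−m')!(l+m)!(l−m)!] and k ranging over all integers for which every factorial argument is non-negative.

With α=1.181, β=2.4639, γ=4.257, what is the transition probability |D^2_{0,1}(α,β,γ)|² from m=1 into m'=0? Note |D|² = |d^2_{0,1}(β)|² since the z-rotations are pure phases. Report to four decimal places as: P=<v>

D^2_{0,1}(1.181,2.4639,4.257) = e^{-i·0·1.181}·d^2_{0,1}(2.4639)·e^{-i·1·4.257}. Compute d first:
c=cos(2.4639/2)=0.332399, s=sin(2.4639/2)=0.943139; N=√[2·2·6·1]=4.898979
k∈{1,2} keeps every argument non-negative
  k=1: (−1)^0·4.8990/(2)·0.3324^3·0.9431^1 = +0.084846
  k=2: (−1)^1·4.8990/(2)·0.3324^1·0.9431^3 = -0.683066
d^2_{0,1}(2.4639) = +0.084846 -0.683066 = -0.598220
|D^2_{0,1}|² = |d^2_{0,1}(β)|² = (-0.598220)² = 0.357867 (the z-rotation phases have unit modulus)

P=0.3579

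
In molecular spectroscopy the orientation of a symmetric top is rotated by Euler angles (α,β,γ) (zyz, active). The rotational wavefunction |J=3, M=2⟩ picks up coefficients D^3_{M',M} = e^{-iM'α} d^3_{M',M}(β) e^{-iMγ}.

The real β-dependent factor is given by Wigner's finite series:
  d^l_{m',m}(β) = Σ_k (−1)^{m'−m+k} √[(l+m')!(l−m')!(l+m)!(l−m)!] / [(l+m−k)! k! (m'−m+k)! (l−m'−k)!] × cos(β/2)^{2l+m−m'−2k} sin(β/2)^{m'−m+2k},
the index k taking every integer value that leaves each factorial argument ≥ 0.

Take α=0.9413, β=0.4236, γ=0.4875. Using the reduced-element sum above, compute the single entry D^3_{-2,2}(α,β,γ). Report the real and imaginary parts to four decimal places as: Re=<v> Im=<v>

Split into d^3_{-2,2}(β=0.4236) × two z-phases.
With c≡cos(β/2)=0.977654 and s≡sin(β/2)=0.210220, N=[1·120·120·1]^{1/2}=120.000000
Admissible k: 4..5 (factorial args all ≥0)
  k=4: (−1)^0·120.0000/(24)·0.9777^2·0.2102^4 = +0.009333
  k=5: (−1)^1·120.0000/(120)·0.9777^0·0.2102^6 = -0.000086
d^3_{-2,2}(0.4236) = +0.009333 -0.000086 = +0.009247
Attach z-rotation phases: D = e^{-i(-2)(0.9413)}·(+0.009247)·e^{-i(2)(0.4875)} = +0.005693+0.007287i

Re=0.0057 Im=0.0073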